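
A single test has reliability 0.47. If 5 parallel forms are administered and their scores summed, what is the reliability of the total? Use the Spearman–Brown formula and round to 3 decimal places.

ρ_k = kρ / (1 + (k−1)ρ) = 5·0.47 / (1 + 4·0.47) = 2.350 / 2.880 = 0.816.

0.816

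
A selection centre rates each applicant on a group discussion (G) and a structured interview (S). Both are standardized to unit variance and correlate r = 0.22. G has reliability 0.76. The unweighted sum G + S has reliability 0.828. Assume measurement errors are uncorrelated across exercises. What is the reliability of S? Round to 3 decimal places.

0.820

Var(G+S) = 2 + 2·0.22 = 2.440.
True-score variance = ρ_G + ρ_S + 2·0.22, so 0.828 = (0.76 + ρ_S + 0.44) / 2.440.
ρ_S = 0.828·2.440 − 0.76 − 0.44 = 0.820.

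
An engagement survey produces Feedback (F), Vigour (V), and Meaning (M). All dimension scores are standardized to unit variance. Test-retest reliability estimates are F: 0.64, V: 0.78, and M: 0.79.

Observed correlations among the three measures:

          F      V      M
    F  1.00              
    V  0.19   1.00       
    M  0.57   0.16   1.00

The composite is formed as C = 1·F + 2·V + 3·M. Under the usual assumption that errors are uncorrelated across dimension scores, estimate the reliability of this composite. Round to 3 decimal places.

0.844

Var(C) = 1 + 2² + 3² + 2·[2·0.19 + 3·0.57 + 6·0.16] = 14 + 6.1 = 20.1.
Under uncorrelated errors the observed covariances equal the true-score covariances, so only the own-variance terms attenuate.
True-score variance = [0.64 + 2²·0.78 + 3²·0.79] + 6.1 = 10.87 + 6.1 = 16.97.
Reliability = 16.97 / 20.1 = 0.844.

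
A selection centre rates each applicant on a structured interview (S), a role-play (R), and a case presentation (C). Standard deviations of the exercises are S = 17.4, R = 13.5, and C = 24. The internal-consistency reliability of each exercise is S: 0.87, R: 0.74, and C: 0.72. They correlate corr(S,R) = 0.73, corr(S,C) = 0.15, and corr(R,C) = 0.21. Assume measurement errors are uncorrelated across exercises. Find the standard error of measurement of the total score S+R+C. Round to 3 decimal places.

Var(total) = 1061.01 + 604.314 = 1665.32.
True-score variance = 812.986 + 604.314 = 1417.3, so reliability = 0.8511.
Error variance = 1665.32 − 1417.3 = 248.024; SEM = √248.024 = 15.749.

15.749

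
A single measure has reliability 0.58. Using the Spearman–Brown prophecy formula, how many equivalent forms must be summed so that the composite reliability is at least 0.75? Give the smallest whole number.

3

k ≥ ρ*(1−ρ₁)/(ρ₁(1−ρ*)) = 0.75·0.42 / (0.58·0.25) = 2.172.
Smallest integer k = 3.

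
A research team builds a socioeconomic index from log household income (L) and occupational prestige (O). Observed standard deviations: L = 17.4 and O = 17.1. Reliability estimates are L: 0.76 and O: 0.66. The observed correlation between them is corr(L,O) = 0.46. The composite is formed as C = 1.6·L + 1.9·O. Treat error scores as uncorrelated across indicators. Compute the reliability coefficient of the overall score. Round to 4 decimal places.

Var(C) = 1.6²·17.4² + 1.9²·17.1² + 2·[3.04·17.4·17.1·0.46] = 1830.67 + 832.16 = 2662.83.
Because errors are independent across components, Cov(Tᵢ,Tⱼ) = Cov(Xᵢ,Xⱼ); the off-diagonal part of the true-score variance is the same as above.
True-score variance = [1.6²·17.4²·0.76 + 1.9²·17.1²·0.66] + 832.16 = 1285.75 + 832.16 = 2117.91.
Reliability = 2117.91 / 2662.83 = 0.7954.

0.7954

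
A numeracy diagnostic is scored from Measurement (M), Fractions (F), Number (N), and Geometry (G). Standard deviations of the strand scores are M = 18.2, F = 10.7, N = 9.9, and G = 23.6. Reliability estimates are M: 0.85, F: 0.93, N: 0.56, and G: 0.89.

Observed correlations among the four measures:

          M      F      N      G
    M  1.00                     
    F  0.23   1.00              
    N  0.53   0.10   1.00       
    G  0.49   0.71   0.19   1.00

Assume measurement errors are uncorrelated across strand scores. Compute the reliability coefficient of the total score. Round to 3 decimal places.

0.929

Var(M+F+N+G) = 18.2² + 10.7² + 9.9² + 23.6² + 2·[18.2·10.7·0.23 + 18.2·9.9·0.53 + 18.2·23.6·0.49 + 10.7·9.9·0.10 + 10.7·23.6·0.71 + 9.9·23.6·0.19] = 1100.7 + 1170.05 = 2270.75.
With uncorrelated errors the cross-covariances are all true-score covariance, so they carry over unchanged; only the diagonal terms shrink to ρᵢσᵢ².
True-score variance = [18.2²·0.85 + 10.7²·0.93 + 9.9²·0.56 + 23.6²·0.89] + 1170.05 = 938.61 + 1170.05 = 2108.66.
Reliability = 2108.66 / 2270.75 = 0.929.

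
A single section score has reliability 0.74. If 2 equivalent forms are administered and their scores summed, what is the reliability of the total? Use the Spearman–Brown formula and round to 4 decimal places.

0.8506

ρ_k = kρ / (1 + (k−1)ρ) = 2·0.74 / (1 + 1·0.74) = 1.480 / 1.740 = 0.8506.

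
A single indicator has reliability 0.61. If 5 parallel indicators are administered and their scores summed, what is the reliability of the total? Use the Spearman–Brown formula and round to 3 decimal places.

0.887

ρ_k = kρ / (1 + (k−1)ρ) = 5·0.61 / (1 + 4·0.61) = 3.050 / 3.440 = 0.887.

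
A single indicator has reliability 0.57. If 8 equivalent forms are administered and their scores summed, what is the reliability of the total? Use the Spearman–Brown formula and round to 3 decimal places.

ρ_k = kρ / (1 + (k−1)ρ) = 8·0.57 / (1 + 7·0.57) = 4.560 / 4.990 = 0.914.

0.914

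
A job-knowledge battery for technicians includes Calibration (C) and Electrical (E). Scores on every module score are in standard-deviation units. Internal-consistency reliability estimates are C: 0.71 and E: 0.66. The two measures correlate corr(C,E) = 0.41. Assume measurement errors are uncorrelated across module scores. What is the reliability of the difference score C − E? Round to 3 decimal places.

Var(C−E) = 1 + 1 − 2·0.41 = 2 − 0.82 = 1.18.
Because errors are independent across components, Cov(Tᵢ,Tⱼ) = Cov(Xᵢ,Xⱼ); the off-diagonal part of the true-score variance is the same as above.
True-score variance = [0.71 + 0.66] − 0.82 = 1.37 − 0.82 = 0.55.
Reliability = 0.55 / 1.18 = 0.466.

0.466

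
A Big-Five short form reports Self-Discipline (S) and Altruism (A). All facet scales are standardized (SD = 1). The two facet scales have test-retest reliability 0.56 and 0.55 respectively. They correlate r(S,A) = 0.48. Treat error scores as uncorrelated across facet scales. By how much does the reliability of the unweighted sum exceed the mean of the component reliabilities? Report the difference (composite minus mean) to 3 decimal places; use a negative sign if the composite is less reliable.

0.144

Var(sum) = 2 + 0.96 = 2.96; true-score variance = 1.11 + 0.96 = 2.07; composite reliability = 0.6993.
Mean component reliability = 0.5550.
Difference = 0.6993 − 0.5550 = 0.144.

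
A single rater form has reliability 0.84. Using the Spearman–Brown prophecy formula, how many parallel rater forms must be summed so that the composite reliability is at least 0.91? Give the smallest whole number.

2

k ≥ ρ*(1−ρ₁)/(ρ₁(1−ρ*)) = 0.91·0.16 / (0.84·0.09) = 1.926.
Smallest integer k = 2.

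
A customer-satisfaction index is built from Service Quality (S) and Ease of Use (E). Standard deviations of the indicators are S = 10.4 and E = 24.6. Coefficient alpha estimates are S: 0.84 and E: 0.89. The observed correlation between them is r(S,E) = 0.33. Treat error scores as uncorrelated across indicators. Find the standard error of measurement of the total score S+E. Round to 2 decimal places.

Var(total) = 713.32 + 168.854 = 882.174.
True-score variance = 629.447 + 168.854 = 798.301, so reliability = 0.9049.
Error variance = 882.174 − 798.301 = 83.8732; SEM = √83.8732 = 9.16.

9.16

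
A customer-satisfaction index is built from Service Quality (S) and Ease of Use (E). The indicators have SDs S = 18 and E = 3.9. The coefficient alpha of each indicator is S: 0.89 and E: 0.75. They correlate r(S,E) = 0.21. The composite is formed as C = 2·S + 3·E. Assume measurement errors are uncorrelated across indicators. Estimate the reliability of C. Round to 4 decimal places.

Var(C) = 2²·18² + 3²·3.9² + 2·[6·18·3.9·0.21] = 1432.89 + 176.904 = 1609.79.
With uncorrelated errors the cross-covariances are all true-score covariance, so they carry over unchanged; only the diagonal terms shrink to ρᵢσᵢ².
True-score variance = [2²·18²·0.89 + 3²·3.9²·0.75] + 176.904 = 1256.11 + 176.904 = 1433.01.
Reliability = 1433.01 / 1609.79 = 0.8902.

0.8902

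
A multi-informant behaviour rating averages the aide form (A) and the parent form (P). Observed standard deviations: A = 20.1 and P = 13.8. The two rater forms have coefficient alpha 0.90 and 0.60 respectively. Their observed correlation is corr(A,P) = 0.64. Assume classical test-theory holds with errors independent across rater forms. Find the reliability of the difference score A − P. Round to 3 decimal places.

0.513

Var(A−P) = 20.1² + 13.8² − 2·20.1·13.8·0.64 = 594.45 − 355.046 = 239.404.
Under uncorrelated errors the observed covariances equal the true-score covariances, so only the own-variance terms attenuate.
True-score variance = [20.1²·0.90 + 13.8²·0.60] − 355.046 = 477.873 − 355.046 = 122.827.
Reliability = 122.827 / 239.404 = 0.513.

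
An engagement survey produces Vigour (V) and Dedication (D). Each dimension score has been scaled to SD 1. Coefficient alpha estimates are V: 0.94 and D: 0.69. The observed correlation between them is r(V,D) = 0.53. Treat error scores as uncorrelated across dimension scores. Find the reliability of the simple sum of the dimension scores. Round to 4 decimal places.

Var(V+D) = 2 + 2·[0.53] = 2 + 1.06 = 3.06.
With uncorrelated errors the cross-covariances are all true-score covariance, so they carry over unchanged; only the diagonal terms shrink to ρᵢσᵢ².
True-score variance = [0.94 + 0.69] + 1.06 = 1.63 + 1.06 = 2.69.
Reliability = 2.69 / 3.06 = 0.8791.

0.8791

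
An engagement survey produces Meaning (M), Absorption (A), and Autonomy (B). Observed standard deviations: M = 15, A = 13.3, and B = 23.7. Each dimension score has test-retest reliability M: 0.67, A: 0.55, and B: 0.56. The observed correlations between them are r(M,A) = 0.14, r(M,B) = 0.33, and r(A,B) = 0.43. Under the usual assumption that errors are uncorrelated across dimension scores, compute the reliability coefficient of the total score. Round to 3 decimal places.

0.737

Var(M+A+B) = 15² + 13.3² + 23.7² + 2·[15·13.3·0.14 + 15·23.7·0.33 + 13.3·23.7·0.43] = 963.58 + 561.571 = 1525.15.
Because errors are independent across components, Cov(Tᵢ,Tⱼ) = Cov(Xᵢ,Xⱼ); the off-diagonal part of the true-score variance is the same as above.
True-score variance = [15²·0.67 + 13.3²·0.55 + 23.7²·0.56] + 561.571 = 562.586 + 561.571 = 1124.16.
Reliability = 1124.16 / 1525.15 = 0.737.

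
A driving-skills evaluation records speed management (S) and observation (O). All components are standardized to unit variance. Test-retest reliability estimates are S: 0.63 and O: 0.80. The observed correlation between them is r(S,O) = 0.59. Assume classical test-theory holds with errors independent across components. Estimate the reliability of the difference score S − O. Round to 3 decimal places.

0.305

Var(S−O) = 1 + 1 − 2·0.59 = 2 − 1.18 = 0.82.
With uncorrelated errors the cross-covariances are all true-score covariance, so they carry over unchanged; only the diagonal terms shrink to ρᵢσᵢ².
True-score variance = [0.63 + 0.80] − 1.18 = 1.43 − 1.18 = 0.25.
Reliability = 0.25 / 0.82 = 0.305.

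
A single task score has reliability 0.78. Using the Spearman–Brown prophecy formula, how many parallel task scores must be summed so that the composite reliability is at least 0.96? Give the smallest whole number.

7

k ≥ ρ*(1−ρ₁)/(ρ₁(1−ρ*)) = 0.96·0.22 / (0.78·0.04) = 6.769.
Smallest integer k = 7.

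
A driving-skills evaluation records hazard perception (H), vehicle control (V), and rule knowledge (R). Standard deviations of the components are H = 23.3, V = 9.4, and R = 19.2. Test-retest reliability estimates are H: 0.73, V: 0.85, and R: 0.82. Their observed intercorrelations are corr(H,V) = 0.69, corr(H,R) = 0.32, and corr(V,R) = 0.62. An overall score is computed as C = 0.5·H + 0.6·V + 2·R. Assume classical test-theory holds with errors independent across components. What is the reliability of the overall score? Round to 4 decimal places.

Var(C) = 0.5²·23.3² + 0.6²·9.4² + 2²·19.2² + 2·[0.3·23.3·9.4·0.69 + 23.3·19.2·0.32 + 1.2·9.4·19.2·0.62] = 1642.09 + 645.539 = 2287.63.
Under uncorrelated errors the observed covariances equal the true-score covariances, so only the own-variance terms attenuate.
True-score variance = [0.5²·23.3²·0.73 + 0.6²·9.4²·0.85 + 2²·19.2²·0.82] + 645.539 = 1335.25 + 645.539 = 1980.79.
Reliability = 1980.79 / 2287.63 = 0.8659.

0.8659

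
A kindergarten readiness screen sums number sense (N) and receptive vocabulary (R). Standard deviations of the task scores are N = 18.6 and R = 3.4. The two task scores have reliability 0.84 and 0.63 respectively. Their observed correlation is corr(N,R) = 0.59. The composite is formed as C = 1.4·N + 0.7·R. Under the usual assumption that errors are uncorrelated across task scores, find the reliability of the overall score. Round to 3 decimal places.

0.854

Var(C) = 1.4²·18.6² + 0.7²·3.4² + 2·[0.98·18.6·3.4·0.59] = 683.746 + 73.1307 = 756.877.
With uncorrelated errors the cross-covariances are all true-score covariance, so they carry over unchanged; only the diagonal terms shrink to ρᵢσᵢ².
True-score variance = [1.4²·18.6²·0.84 + 0.7²·3.4²·0.63] + 73.1307 = 573.157 + 73.1307 = 646.288.
Reliability = 646.288 / 756.877 = 0.854.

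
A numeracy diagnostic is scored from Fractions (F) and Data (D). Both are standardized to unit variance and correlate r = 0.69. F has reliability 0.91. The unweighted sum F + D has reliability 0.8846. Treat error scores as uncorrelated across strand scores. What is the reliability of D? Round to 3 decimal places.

Var(F+D) = 2 + 2·0.69 = 3.380.
True-score variance = ρ_F + ρ_D + 2·0.69, so 0.8846 = (0.91 + ρ_D + 1.38) / 3.380.
ρ_D = 0.8846·3.380 − 0.91 − 1.38 = 0.700.

0.700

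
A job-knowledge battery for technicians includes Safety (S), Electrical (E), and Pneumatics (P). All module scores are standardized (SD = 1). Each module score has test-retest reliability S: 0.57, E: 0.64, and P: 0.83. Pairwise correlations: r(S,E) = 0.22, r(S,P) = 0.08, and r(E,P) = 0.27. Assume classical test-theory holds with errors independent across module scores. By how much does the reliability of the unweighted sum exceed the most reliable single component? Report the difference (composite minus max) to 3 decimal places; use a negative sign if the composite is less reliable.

Var(sum) = 3 + 1.14 = 4.14; true-score variance = 2.04 + 1.14 = 3.18; composite reliability = 0.7681.
Max component reliability = 0.8300.
Difference = 0.7681 − 0.8300 = -0.062.

-0.062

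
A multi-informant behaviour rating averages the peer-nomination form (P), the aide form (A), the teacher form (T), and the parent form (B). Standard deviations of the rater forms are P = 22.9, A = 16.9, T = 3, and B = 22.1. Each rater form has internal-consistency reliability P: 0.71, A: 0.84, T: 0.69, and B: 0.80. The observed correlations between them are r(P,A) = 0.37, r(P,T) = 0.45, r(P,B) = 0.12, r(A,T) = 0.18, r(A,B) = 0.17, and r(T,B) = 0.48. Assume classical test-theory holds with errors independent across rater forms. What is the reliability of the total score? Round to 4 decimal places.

Var(P+A+T+B) = 22.9² + 16.9² + 3² + 22.1² + 2·[22.9·16.9·0.37 + 22.9·3·0.45 + 22.9·22.1·0.12 + 16.9·3·0.18 + 16.9·22.1·0.17 + 3·22.1·0.48] = 1307.43 + 678.566 = 1986.
Because errors are independent across components, Cov(Tᵢ,Tⱼ) = Cov(Xᵢ,Xⱼ); the off-diagonal part of the true-score variance is the same as above.
True-score variance = [22.9²·0.71 + 16.9²·0.84 + 3²·0.69 + 22.1²·0.80] + 678.566 = 1009.18 + 678.566 = 1687.75.
Reliability = 1687.75 / 1986 = 0.8498.

0.8498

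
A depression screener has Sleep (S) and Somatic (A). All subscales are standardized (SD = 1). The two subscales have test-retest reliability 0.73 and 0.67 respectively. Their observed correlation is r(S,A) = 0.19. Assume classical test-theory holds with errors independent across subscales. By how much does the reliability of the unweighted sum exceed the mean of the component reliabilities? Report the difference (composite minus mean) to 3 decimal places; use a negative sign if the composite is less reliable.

0.048

Var(sum) = 2 + 0.38 = 2.38; true-score variance = 1.4 + 0.38 = 1.78; composite reliability = 0.7479.
Mean component reliability = 0.7000.
Difference = 0.7479 − 0.7000 = 0.048.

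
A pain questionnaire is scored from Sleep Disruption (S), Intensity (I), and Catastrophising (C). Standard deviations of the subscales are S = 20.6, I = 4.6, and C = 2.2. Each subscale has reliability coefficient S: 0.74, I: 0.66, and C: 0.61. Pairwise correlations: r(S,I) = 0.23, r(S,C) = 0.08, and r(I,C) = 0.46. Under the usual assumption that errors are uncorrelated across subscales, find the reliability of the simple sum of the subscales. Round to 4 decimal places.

0.7661

Var(S+I+C) = 20.6² + 4.6² + 2.2² + 2·[20.6·4.6·0.23 + 20.6·2.2·0.08 + 4.6·2.2·0.46] = 450.36 + 60.1512 = 510.511.
Because errors are independent across components, Cov(Tᵢ,Tⱼ) = Cov(Xᵢ,Xⱼ); the off-diagonal part of the true-score variance is the same as above.
True-score variance = [20.6²·0.74 + 4.6²·0.66 + 2.2²·0.61] + 60.1512 = 330.944 + 60.1512 = 391.096.
Reliability = 391.096 / 510.511 = 0.7661.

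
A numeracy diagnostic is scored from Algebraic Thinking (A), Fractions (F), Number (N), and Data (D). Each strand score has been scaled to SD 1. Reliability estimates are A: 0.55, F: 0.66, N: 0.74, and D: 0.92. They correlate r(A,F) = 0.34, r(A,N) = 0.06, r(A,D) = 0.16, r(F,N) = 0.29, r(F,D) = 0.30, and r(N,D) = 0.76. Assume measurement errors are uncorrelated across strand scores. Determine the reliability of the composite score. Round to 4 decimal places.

Var(A+F+N+D) = 4 + 2·[0.34 + 0.06 + 0.16 + 0.29 + 0.30 + 0.76] = 4 + 3.82 = 7.82.
With uncorrelated errors the cross-covariances are all true-score covariance, so they carry over unchanged; only the diagonal terms shrink to ρᵢσᵢ².
True-score variance = [0.55 + 0.66 + 0.74 + 0.92] + 3.82 = 2.87 + 3.82 = 6.69.
Reliability = 6.69 / 7.82 = 0.8555.

0.8555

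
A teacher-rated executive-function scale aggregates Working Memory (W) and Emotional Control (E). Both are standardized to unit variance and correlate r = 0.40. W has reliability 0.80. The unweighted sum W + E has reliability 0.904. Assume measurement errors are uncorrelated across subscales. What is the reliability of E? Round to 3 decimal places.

0.931

Var(W+E) = 2 + 2·0.40 = 2.800.
True-score variance = ρ_W + ρ_E + 2·0.40, so 0.904 = (0.80 + ρ_E + 0.80) / 2.800.
ρ_E = 0.904·2.800 − 0.80 − 0.80 = 0.931.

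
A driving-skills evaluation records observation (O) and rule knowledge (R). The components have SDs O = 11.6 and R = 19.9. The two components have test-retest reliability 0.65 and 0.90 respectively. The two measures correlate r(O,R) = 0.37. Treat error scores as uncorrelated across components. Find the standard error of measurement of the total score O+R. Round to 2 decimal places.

Var(total) = 530.57 + 170.822 = 701.392.
True-score variance = 443.873 + 170.822 = 614.695, so reliability = 0.8764.
Error variance = 701.392 − 614.695 = 86.697; SEM = √86.697 = 9.31.

9.31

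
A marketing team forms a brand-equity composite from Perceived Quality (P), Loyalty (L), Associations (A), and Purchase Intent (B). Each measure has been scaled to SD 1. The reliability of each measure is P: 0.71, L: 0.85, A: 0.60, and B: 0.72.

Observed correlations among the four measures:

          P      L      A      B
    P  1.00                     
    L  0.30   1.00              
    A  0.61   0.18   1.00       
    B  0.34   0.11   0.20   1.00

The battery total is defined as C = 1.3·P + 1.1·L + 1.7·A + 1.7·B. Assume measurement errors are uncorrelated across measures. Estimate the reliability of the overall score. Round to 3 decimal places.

0.835

Var(C) = 1.3² + 1.1² + 1.7² + 1.7² + 2·[1.43·0.30 + 2.21·0.61 + 2.21·0.34 + 1.87·0.18 + 1.87·0.11 + 2.89·0.20] = 8.68 + 7.2976 = 15.9776.
Under uncorrelated errors the observed covariances equal the true-score covariances, so only the own-variance terms attenuate.
True-score variance = [1.3²·0.71 + 1.1²·0.85 + 1.7²·0.60 + 1.7²·0.72] + 7.2976 = 6.0432 + 7.2976 = 13.3408.
Reliability = 13.3408 / 15.9776 = 0.835.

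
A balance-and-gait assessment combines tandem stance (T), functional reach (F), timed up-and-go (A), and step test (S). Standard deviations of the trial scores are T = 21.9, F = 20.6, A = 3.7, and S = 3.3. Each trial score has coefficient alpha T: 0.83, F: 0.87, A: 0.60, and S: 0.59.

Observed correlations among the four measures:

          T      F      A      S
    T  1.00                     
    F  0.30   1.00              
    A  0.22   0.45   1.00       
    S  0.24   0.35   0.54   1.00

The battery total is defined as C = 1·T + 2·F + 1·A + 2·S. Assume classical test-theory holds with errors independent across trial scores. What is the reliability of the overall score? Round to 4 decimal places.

Var(C) = 21.9² + 2²·20.6² + 3.7² + 2²·3.3² + 2·[2·21.9·20.6·0.30 + 21.9·3.7·0.22 + 2·21.9·3.3·0.24 + 2·20.6·3.7·0.45 + 4·20.6·3.3·0.35 + 2·3.7·3.3·0.54] = 2234.3 + 1000.31 = 3234.61.
Under uncorrelated errors the observed covariances equal the true-score covariances, so only the own-variance terms attenuate.
True-score variance = [21.9²·0.83 + 2²·20.6²·0.87 + 3.7²·0.60 + 2²·3.3²·0.59] + 1000.31 = 1908.76 + 1000.31 = 2909.08.
Reliability = 2909.08 / 3234.61 = 0.8994.

0.8994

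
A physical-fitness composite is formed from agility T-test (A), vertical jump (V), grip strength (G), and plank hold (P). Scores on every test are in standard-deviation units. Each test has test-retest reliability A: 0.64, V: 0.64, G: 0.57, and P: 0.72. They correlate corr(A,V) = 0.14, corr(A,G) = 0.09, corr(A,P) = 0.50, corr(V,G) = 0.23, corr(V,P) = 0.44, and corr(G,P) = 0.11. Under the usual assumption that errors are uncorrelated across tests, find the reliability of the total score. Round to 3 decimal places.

Var(A+V+G+P) = 4 + 2·[0.14 + 0.09 + 0.50 + 0.23 + 0.44 + 0.11] = 4 + 3.02 = 7.02.
Because errors are independent across components, Cov(Tᵢ,Tⱼ) = Cov(Xᵢ,Xⱼ); the off-diagonal part of the true-score variance is the same as above.
True-score variance = [0.64 + 0.64 + 0.57 + 0.72] + 3.02 = 2.57 + 3.02 = 5.59.
Reliability = 5.59 / 7.02 = 0.796.

0.796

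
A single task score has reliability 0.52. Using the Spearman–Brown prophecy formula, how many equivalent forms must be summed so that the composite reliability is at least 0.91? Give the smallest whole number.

10

k ≥ ρ*(1−ρ₁)/(ρ₁(1−ρ*)) = 0.91·0.48 / (0.52·0.09) = 9.333.
Smallest integer k = 10.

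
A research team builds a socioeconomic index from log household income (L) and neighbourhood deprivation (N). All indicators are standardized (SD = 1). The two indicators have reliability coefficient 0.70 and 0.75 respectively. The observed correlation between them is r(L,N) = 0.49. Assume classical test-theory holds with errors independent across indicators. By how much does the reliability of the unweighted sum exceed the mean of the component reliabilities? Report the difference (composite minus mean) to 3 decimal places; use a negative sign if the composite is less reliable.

0.090

Var(sum) = 2 + 0.98 = 2.98; true-score variance = 1.45 + 0.98 = 2.43; composite reliability = 0.8154.
Mean component reliability = 0.7250.
Difference = 0.8154 − 0.7250 = 0.090.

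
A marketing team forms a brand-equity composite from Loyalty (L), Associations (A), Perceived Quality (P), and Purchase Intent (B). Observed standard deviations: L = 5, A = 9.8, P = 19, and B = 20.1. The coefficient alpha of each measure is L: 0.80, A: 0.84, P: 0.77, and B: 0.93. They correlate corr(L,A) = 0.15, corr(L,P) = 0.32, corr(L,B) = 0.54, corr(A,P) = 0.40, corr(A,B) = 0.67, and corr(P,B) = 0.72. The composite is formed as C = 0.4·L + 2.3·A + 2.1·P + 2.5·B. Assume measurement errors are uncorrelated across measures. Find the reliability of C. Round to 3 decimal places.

Var(C) = 0.4²·5² + 2.3²·9.8² + 2.1²·19² + 2.5²·20.1² + 2·[0.92·5·9.8·0.15 + 0.84·5·19·0.32 + 5·20.1·0.54 + 4.83·9.8·19·0.40 + 5.75·9.8·20.1·0.67 + 5.25·19·20.1·0.72] = 4629.12 + 5297.51 = 9926.63.
With uncorrelated errors the cross-covariances are all true-score covariance, so they carry over unchanged; only the diagonal terms shrink to ρᵢσᵢ².
True-score variance = [0.4²·5²·0.80 + 2.3²·9.8²·0.84 + 2.1²·19²·0.77 + 2.5²·20.1²·0.93] + 5297.51 = 4004.12 + 5297.51 = 9301.63.
Reliability = 9301.63 / 9926.63 = 0.937.

0.937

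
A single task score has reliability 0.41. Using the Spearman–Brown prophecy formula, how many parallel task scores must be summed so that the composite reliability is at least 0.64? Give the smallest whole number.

k ≥ ρ*(1−ρ₁)/(ρ₁(1−ρ*)) = 0.64·0.59 / (0.41·0.36) = 2.558.
Smallest integer k = 3.

3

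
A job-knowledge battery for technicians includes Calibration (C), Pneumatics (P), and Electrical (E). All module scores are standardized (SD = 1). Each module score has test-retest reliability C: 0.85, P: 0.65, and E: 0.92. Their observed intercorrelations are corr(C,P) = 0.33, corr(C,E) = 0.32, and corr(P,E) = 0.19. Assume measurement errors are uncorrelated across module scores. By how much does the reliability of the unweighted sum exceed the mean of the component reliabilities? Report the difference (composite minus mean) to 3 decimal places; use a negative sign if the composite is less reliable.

0.069

Var(sum) = 3 + 1.68 = 4.68; true-score variance = 2.42 + 1.68 = 4.1; composite reliability = 0.8761.
Mean component reliability = 0.8067.
Difference = 0.8761 − 0.8067 = 0.069.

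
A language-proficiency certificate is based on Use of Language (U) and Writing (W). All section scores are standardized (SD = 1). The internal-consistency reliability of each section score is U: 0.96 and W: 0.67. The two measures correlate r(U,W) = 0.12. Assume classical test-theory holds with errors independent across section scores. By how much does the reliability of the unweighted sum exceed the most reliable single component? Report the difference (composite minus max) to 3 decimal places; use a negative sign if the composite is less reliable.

Var(sum) = 2 + 0.24 = 2.24; true-score variance = 1.63 + 0.24 = 1.87; composite reliability = 0.8348.
Max component reliability = 0.9600.
Difference = 0.8348 − 0.9600 = -0.125.

-0.125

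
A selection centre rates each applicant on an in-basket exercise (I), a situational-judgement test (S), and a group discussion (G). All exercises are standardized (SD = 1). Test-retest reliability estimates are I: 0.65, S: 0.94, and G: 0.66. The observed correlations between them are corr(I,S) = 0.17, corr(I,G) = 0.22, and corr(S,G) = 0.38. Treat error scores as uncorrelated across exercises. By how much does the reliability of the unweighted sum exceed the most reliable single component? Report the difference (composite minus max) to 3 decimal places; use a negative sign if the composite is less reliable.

-0.105

Var(sum) = 3 + 1.54 = 4.54; true-score variance = 2.25 + 1.54 = 3.79; composite reliability = 0.8348.
Max component reliability = 0.9400.
Difference = 0.8348 − 0.9400 = -0.105.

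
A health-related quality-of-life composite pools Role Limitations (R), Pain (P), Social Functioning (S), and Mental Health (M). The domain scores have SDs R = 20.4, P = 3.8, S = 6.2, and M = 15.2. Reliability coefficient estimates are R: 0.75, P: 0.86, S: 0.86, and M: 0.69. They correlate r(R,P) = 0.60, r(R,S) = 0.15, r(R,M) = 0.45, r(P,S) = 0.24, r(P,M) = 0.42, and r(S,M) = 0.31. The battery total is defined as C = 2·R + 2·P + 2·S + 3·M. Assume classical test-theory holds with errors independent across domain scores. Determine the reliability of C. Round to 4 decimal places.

Var(C) = 2²·20.4² + 2²·3.8² + 2²·6.2² + 3²·15.2² + 2·[4·20.4·3.8·0.60 + 4·20.4·6.2·0.15 + 6·20.4·15.2·0.45 + 4·3.8·6.2·0.24 + 6·3.8·15.2·0.42 + 6·6.2·15.2·0.31] = 3955.52 + 2885.22 = 6840.74.
Under uncorrelated errors the observed covariances equal the true-score covariances, so only the own-variance terms attenuate.
True-score variance = [2²·20.4²·0.75 + 2²·3.8²·0.86 + 2²·6.2²·0.86 + 3²·15.2²·0.69] + 2885.22 = 2865.15 + 2885.22 = 5750.37.
Reliability = 5750.37 / 6840.74 = 0.8406.

0.8406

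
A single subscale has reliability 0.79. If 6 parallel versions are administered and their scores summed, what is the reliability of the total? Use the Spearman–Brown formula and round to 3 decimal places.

ρ_k = kρ / (1 + (k−1)ρ) = 6·0.79 / (1 + 5·0.79) = 4.740 / 4.950 = 0.958.

0.958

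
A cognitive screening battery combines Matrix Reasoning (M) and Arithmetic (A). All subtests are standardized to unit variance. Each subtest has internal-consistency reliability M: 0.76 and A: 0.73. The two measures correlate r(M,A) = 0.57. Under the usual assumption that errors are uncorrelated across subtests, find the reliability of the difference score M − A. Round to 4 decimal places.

Var(M−A) = 1 + 1 − 2·0.57 = 2 − 1.14 = 0.86.
Because errors are independent across components, Cov(Tᵢ,Tⱼ) = Cov(Xᵢ,Xⱼ); the off-diagonal part of the true-score variance is the same as above.
True-score variance = [0.76 + 0.73] − 1.14 = 1.49 − 1.14 = 0.35.
Reliability = 0.35 / 0.86 = 0.4070.

0.4070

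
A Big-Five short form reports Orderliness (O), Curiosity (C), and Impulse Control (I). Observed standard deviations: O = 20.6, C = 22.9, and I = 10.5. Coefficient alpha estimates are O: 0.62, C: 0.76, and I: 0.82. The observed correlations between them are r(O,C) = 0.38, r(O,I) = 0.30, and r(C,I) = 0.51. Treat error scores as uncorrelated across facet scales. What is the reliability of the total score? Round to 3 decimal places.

Var(O+C+I) = 20.6² + 22.9² + 10.5² + 2·[20.6·22.9·0.38 + 20.6·10.5·0.30 + 22.9·10.5·0.51] = 1059.02 + 733.561 = 1792.58.
With uncorrelated errors the cross-covariances are all true-score covariance, so they carry over unchanged; only the diagonal terms shrink to ρᵢσᵢ².
True-score variance = [20.6²·0.62 + 22.9²·0.76 + 10.5²·0.82] + 733.561 = 752.06 + 733.561 = 1485.62.
Reliability = 1485.62 / 1792.58 = 0.829.

0.829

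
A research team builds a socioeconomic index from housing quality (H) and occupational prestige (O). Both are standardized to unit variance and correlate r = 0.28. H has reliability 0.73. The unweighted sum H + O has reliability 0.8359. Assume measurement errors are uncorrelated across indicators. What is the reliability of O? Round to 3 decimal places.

Var(H+O) = 2 + 2·0.28 = 2.560.
True-score variance = ρ_H + ρ_O + 2·0.28, so 0.8359 = (0.73 + ρ_O + 0.56) / 2.560.
ρ_O = 0.8359·2.560 − 0.73 − 0.56 = 0.850.

0.850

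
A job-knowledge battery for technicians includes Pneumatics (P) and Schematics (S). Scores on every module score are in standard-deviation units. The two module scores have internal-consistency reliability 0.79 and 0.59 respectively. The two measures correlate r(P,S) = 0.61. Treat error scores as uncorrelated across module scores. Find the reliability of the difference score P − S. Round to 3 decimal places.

Var(P−S) = 1 + 1 − 2·0.61 = 2 − 1.22 = 0.78.
With uncorrelated errors the cross-covariances are all true-score covariance, so they carry over unchanged; only the diagonal terms shrink to ρᵢσᵢ².
True-score variance = [0.79 + 0.59] − 1.22 = 1.38 − 1.22 = 0.16.
Reliability = 0.16 / 0.78 = 0.205.

0.205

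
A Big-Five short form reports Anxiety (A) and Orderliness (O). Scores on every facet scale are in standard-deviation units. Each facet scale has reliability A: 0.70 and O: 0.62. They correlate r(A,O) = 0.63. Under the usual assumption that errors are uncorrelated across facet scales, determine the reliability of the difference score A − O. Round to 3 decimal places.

Var(A−O) = 1 + 1 − 2·0.63 = 2 − 1.26 = 0.74.
Because errors are independent across components, Cov(Tᵢ,Tⱼ) = Cov(Xᵢ,Xⱼ); the off-diagonal part of the true-score variance is the same as above.
True-score variance = [0.70 + 0.62] − 1.26 = 1.32 − 1.26 = 0.06.
Reliability = 0.06 / 0.74 = 0.081.

0.081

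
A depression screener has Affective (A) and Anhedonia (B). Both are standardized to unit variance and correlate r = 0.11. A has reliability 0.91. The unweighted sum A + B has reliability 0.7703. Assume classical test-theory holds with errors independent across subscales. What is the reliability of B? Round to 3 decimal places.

0.580

Var(A+B) = 2 + 2·0.11 = 2.220.
True-score variance = ρ_A + ρ_B + 2·0.11, so 0.7703 = (0.91 + ρ_B + 0.22) / 2.220.
ρ_B = 0.7703·2.220 − 0.91 − 0.22 = 0.580.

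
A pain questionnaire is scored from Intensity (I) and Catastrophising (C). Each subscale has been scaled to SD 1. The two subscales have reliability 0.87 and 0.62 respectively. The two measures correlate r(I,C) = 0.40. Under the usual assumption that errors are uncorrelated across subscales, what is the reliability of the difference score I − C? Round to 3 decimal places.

Var(I−C) = 1 + 1 − 2·0.40 = 2 − 0.8 = 1.2.
Under uncorrelated errors the observed covariances equal the true-score covariances, so only the own-variance terms attenuate.
True-score variance = [0.87 + 0.62] − 0.8 = 1.49 − 0.8 = 0.69.
Reliability = 0.69 / 1.2 = 0.575.

0.575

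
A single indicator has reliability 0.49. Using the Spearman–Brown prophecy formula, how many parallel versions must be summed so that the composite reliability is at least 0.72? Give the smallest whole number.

k ≥ ρ*(1−ρ₁)/(ρ₁(1−ρ*)) = 0.72·0.51 / (0.49·0.28) = 2.676.
Smallest integer k = 3.

3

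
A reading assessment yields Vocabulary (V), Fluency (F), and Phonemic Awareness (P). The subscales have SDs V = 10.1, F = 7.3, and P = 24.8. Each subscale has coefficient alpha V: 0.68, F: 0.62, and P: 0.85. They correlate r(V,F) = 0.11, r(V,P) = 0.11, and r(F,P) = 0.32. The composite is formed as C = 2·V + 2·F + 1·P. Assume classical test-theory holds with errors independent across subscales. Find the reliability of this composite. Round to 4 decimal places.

Var(C) = 2²·10.1² + 2²·7.3² + 24.8² + 2·[4·10.1·7.3·0.11 + 2·10.1·24.8·0.11 + 2·7.3·24.8·0.32] = 1236.24 + 406.825 = 1643.06.
Under uncorrelated errors the observed covariances equal the true-score covariances, so only the own-variance terms attenuate.
True-score variance = [2²·10.1²·0.68 + 2²·7.3²·0.62 + 24.8²·0.85] + 406.825 = 932.41 + 406.825 = 1339.24.
Reliability = 1339.24 / 1643.06 = 0.8151.

0.8151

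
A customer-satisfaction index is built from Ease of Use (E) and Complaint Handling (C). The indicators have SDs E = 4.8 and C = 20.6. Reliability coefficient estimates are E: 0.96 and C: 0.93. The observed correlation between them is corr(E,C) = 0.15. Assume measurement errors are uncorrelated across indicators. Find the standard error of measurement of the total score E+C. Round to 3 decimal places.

Var(total) = 447.4 + 29.664 = 477.064.
True-score variance = 416.773 + 29.664 = 446.437, so reliability = 0.9358.
Error variance = 477.064 − 446.437 = 30.6268; SEM = √30.6268 = 5.534.

5.534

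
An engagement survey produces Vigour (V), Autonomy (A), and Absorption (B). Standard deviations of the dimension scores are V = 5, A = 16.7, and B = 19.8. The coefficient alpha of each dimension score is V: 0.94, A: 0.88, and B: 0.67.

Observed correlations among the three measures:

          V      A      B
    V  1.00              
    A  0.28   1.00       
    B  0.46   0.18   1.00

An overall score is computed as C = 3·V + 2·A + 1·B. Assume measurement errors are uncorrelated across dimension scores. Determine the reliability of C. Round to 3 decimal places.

0.890

Var(C) = 3²·5² + 2²·16.7² + 19.8² + 2·[6·5·16.7·0.28 + 3·5·19.8·0.46 + 2·16.7·19.8·0.18] = 1732.6 + 791.875 = 2524.48.
Under uncorrelated errors the observed covariances equal the true-score covariances, so only the own-variance terms attenuate.
True-score variance = [3²·5²·0.94 + 2²·16.7²·0.88 + 19.8²·0.67] + 791.875 = 1455.86 + 791.875 = 2247.73.
Reliability = 2247.73 / 2524.48 = 0.890.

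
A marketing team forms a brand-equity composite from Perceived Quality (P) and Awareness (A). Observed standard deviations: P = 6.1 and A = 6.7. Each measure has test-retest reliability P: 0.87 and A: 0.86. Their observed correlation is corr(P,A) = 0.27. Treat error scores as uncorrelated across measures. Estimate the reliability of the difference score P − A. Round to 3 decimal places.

0.815

Var(P−A) = 6.1² + 6.7² − 2·6.1·6.7·0.27 = 82.1 − 22.0698 = 60.0302.
Because errors are independent across components, Cov(Tᵢ,Tⱼ) = Cov(Xᵢ,Xⱼ); the off-diagonal part of the true-score variance is the same as above.
True-score variance = [6.1²·0.87 + 6.7²·0.86] − 22.0698 = 70.9781 − 22.0698 = 48.9083.
Reliability = 48.9083 / 60.0302 = 0.815.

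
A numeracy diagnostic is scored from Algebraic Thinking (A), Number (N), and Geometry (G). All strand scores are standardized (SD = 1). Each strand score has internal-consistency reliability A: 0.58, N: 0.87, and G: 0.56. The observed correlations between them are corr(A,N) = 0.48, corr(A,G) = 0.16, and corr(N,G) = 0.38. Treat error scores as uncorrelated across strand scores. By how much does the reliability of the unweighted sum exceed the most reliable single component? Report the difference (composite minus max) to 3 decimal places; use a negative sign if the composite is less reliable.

Var(sum) = 3 + 2.04 = 5.04; true-score variance = 2.01 + 2.04 = 4.05; composite reliability = 0.8036.
Max component reliability = 0.8700.
Difference = 0.8036 − 0.8700 = -0.066.

-0.066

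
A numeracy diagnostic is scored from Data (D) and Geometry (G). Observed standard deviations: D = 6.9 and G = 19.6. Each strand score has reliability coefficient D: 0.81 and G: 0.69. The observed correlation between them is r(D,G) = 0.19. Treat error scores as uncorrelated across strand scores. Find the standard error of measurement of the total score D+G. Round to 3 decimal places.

11.320

Var(total) = 431.77 + 51.3912 = 483.161.
True-score variance = 303.635 + 51.3912 = 355.026, so reliability = 0.7348.
Error variance = 483.161 − 355.026 = 128.136; SEM = √128.136 = 11.320.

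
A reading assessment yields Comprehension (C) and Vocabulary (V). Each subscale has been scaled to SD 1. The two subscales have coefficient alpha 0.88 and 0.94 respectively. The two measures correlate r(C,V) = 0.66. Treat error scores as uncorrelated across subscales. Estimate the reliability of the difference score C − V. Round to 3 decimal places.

0.735

Var(C−V) = 1 + 1 − 2·0.66 = 2 − 1.32 = 0.68.
Under uncorrelated errors the observed covariances equal the true-score covariances, so only the own-variance terms attenuate.
True-score variance = [0.88 + 0.94] − 1.32 = 1.82 − 1.32 = 0.5.
Reliability = 0.5 / 0.68 = 0.735.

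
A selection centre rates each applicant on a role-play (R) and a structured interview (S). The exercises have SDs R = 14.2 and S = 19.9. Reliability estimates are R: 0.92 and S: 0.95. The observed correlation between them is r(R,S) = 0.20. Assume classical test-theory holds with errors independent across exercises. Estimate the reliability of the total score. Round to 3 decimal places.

Var(R+S) = 14.2² + 19.9² + 2·[14.2·19.9·0.20] = 597.65 + 113.032 = 710.682.
With uncorrelated errors the cross-covariances are all true-score covariance, so they carry over unchanged; only the diagonal terms shrink to ρᵢσᵢ².
True-score variance = [14.2²·0.92 + 19.9²·0.95] + 113.032 = 561.718 + 113.032 = 674.75.
Reliability = 674.75 / 710.682 = 0.949.

0.949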